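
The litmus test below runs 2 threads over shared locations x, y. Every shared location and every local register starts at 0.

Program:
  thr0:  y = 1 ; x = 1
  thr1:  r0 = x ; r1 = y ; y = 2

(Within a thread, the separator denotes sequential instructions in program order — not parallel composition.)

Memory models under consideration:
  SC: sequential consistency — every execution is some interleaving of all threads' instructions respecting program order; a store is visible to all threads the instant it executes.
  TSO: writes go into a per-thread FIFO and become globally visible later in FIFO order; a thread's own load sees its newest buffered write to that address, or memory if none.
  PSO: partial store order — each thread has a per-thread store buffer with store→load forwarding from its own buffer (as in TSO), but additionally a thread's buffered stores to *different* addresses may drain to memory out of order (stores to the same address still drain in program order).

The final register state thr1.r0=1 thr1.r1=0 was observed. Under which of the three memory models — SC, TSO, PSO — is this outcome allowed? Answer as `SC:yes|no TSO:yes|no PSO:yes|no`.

outcome vector order: (thr1.r0,thr1.r1)
SC: 3 outcomes — {(0,0) (0,1) (1,1)}
TSO: 3 outcomes — {(0,0) (0,1) (1,1)}
PSO: 4 outcomes — {(0,0) (0,1) (1,0) (1,1)}
target (1,0) ∈ {PSO}

SC:no TSO:no PSO:yes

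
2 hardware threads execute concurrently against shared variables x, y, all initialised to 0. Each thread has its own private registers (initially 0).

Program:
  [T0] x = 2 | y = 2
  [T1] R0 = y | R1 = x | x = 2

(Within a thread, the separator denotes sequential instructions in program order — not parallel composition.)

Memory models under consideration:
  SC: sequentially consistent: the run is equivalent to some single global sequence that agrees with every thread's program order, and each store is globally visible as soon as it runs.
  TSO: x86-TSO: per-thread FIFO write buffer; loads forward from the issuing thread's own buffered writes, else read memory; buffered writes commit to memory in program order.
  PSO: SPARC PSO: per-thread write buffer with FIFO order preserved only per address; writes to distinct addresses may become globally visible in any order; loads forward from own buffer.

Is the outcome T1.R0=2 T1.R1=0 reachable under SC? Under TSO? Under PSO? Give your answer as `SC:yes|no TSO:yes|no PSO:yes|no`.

outcome vector order: (T1.R0,T1.R1)
SC: 3 outcomes — {(0,0); (0,2); (2,2)}
TSO: 3 outcomes — {(0,0); (0,2); (2,2)}
PSO: 4 outcomes — {(0,0); (0,2); (2,0); (2,2)}
target (2,0) ∈ {PSO}

SC:no TSO:no PSO:yes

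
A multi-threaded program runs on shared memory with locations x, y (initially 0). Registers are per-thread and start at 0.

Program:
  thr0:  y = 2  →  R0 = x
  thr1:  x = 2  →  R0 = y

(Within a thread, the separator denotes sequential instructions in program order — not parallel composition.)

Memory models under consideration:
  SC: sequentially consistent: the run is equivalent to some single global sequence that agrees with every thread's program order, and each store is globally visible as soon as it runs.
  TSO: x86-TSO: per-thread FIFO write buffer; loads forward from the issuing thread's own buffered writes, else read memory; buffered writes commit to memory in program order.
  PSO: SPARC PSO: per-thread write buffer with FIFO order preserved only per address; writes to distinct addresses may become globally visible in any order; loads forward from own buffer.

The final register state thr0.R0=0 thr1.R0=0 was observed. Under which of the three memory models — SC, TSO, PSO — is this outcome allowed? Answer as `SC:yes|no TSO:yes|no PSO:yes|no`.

outcome vector order: (thr0.R0,thr1.R0)
under SC → 02; 20; 22
under TSO → 00; 02; 20; 22
under PSO → 00; 02; 20; 22
target 00 ∈ {TSO,PSO}

SC:no TSO:yes PSO:yes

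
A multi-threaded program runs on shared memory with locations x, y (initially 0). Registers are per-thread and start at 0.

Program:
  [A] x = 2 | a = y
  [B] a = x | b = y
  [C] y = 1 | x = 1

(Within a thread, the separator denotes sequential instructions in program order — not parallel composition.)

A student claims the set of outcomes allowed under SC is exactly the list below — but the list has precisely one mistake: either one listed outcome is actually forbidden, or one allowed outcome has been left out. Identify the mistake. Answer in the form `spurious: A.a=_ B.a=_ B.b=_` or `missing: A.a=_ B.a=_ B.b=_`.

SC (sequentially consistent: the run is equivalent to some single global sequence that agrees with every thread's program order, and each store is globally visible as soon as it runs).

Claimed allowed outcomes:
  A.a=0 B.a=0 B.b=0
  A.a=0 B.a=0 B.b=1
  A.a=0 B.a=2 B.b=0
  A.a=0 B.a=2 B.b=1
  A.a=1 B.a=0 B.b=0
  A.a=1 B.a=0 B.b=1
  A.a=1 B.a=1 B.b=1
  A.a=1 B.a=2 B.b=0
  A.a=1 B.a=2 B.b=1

missing: A.a=0 B.a=1 B.b=1

outcome vector order: (A.a,B.a,B.b)
under SC → 0/0/0; 0/0/1; 0/1/1; 0/2/0; 0/2/1; 1/0/0; 1/0/1; 1/1/1; 1/2/0; 1/2/1
SC∖claimed = {0/1/1}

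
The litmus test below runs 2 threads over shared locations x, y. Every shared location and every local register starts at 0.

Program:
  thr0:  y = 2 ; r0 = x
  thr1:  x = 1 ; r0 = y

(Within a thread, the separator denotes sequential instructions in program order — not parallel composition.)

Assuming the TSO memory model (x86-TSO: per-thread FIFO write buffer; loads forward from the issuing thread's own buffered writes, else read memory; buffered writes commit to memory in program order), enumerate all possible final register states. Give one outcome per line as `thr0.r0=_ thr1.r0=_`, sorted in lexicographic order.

outcome vector order: (thr0.r0,thr1.r0)
|TSO outcomes| = 4

thr0.r0=0 thr1.r0=0
thr0.r0=0 thr1.r0=2
thr0.r0=1 thr1.r0=0
thr0.r0=1 thr1.r0=2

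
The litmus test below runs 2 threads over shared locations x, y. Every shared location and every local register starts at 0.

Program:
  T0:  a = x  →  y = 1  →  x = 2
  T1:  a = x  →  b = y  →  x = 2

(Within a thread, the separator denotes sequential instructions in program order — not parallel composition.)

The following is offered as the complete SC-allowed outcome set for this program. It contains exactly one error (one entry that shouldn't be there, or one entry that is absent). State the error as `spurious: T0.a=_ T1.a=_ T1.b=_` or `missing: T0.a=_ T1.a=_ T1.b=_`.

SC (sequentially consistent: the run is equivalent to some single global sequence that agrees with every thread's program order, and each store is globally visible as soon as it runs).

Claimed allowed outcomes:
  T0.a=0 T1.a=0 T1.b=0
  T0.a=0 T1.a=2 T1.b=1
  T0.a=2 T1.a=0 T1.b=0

outcome vector order: (T0.a,T1.a,T1.b)
SC (4): (0,0,0) (0,0,1) (0,2,1) (2,0,0)
SC∖claimed = {(0,0,1)}

missing: T0.a=0 T1.a=0 T1.b=1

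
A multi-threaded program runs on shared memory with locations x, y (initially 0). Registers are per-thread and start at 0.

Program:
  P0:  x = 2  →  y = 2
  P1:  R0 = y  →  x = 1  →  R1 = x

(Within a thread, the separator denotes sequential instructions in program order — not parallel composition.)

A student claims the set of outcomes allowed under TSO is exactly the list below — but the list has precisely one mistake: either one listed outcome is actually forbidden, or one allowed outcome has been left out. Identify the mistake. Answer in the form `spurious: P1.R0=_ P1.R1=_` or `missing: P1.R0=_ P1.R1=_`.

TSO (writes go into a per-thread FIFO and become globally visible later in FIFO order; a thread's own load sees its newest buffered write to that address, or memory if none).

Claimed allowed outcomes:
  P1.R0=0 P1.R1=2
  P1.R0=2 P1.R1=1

missing: P1.R0=0 P1.R1=1

outcome vector order: (P1.R0,P1.R1)
TSO: 3 outcomes — {01, 02, 21}
TSO∖claimed = {01}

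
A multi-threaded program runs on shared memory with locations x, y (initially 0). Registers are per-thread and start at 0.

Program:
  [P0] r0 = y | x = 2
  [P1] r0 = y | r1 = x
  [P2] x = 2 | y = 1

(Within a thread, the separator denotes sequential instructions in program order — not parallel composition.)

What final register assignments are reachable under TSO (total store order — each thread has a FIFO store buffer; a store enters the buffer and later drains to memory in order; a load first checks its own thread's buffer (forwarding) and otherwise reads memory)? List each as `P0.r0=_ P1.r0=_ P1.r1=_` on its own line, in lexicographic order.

P0.r0=0 P1.r0=0 P1.r1=0
P0.r0=0 P1.r0=0 P1.r1=2
P0.r0=0 P1.r0=1 P1.r1=2
P0.r0=1 P1.r0=0 P1.r1=0
P0.r0=1 P1.r0=0 P1.r1=2
P0.r0=1 P1.r0=1 P1.r1=2

outcome vector order: (P0.r0,P1.r0,P1.r1)
|TSO outcomes| = 6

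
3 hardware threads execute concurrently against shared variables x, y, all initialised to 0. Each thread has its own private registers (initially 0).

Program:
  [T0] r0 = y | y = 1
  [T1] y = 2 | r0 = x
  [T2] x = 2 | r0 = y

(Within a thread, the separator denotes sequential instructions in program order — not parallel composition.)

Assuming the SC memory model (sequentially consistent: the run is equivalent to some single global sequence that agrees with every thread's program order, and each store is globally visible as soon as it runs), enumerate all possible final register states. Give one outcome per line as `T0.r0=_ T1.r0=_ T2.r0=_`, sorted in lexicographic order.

outcome vector order: (T0.r0,T1.r0,T2.r0)
|SC outcomes| = 10

T0.r0=0 T1.r0=0 T2.r0=1
T0.r0=0 T1.r0=0 T2.r0=2
T0.r0=0 T1.r0=2 T2.r0=0
T0.r0=0 T1.r0=2 T2.r0=1
T0.r0=0 T1.r0=2 T2.r0=2
T0.r0=2 T1.r0=0 T2.r0=1
T0.r0=2 T1.r0=0 T2.r0=2
T0.r0=2 T1.r0=2 T2.r0=0
T0.r0=2 T1.r0=2 T2.r0=1
T0.r0=2 T1.r0=2 T2.r0=2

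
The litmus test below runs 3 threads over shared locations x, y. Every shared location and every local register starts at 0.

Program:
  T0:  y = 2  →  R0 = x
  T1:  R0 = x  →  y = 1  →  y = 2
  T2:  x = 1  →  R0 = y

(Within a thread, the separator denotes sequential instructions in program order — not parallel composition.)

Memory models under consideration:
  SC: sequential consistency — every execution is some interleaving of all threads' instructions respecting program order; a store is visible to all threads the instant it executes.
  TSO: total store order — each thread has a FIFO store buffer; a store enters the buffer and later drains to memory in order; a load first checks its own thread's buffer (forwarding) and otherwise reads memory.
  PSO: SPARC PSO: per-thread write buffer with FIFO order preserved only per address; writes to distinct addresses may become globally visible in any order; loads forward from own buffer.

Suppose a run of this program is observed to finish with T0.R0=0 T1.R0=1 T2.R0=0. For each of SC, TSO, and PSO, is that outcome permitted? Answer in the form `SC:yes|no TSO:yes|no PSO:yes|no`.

SC:no TSO:yes PSO:yes

outcome vector order: (T0.R0,T1.R0,T2.R0)
under SC → <0 0 1>; <0 0 2>; <0 1 1>; <0 1 2>; <1 0 0>; <1 0 1>; <1 0 2>; <1 1 0>; <1 1 1>; <1 1 2>
under TSO → <0 0 0>; <0 0 1>; <0 0 2>; <0 1 0>; <0 1 1>; <0 1 2>; <1 0 0>; <1 0 1>; <1 0 2>; <1 1 0>; <1 1 1>; <1 1 2>
under PSO → <0 0 0>; <0 0 1>; <0 0 2>; <0 1 0>; <0 1 1>; <0 1 2>; <1 0 0>; <1 0 1>; <1 0 2>; <1 1 0>; <1 1 1>; <1 1 2>
target <0 1 0> ∈ {TSO,PSO}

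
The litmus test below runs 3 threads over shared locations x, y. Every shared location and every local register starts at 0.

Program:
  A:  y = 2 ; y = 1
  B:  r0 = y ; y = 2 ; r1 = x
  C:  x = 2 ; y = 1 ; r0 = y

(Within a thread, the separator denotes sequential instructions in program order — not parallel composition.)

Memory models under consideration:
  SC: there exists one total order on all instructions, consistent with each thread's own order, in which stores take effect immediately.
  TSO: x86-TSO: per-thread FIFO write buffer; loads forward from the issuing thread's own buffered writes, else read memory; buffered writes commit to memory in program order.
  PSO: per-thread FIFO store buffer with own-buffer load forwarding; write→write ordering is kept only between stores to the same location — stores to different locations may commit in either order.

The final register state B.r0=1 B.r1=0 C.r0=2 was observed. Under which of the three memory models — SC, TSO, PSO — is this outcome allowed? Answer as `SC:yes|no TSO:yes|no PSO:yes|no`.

outcome vector order: (B.r0,B.r1,C.r0)
SC: 10 outcomes — {(0,0,1); (0,0,2); (0,2,1); (0,2,2); (1,0,1); (1,2,1); (1,2,2); (2,0,1); (2,2,1); (2,2,2)}
TSO: 12 outcomes — {(0,0,1); (0,0,2); (0,2,1); (0,2,2); (1,0,1); (1,0,2); (1,2,1); (1,2,2); (2,0,1); (2,0,2); (2,2,1); (2,2,2)}
PSO: 12 outcomes — {(0,0,1); (0,0,2); (0,2,1); (0,2,2); (1,0,1); (1,0,2); (1,2,1); (1,2,2); (2,0,1); (2,0,2); (2,2,1); (2,2,2)}
target (1,0,2) ∈ {TSO,PSO}

SC:no TSO:yes PSO:yes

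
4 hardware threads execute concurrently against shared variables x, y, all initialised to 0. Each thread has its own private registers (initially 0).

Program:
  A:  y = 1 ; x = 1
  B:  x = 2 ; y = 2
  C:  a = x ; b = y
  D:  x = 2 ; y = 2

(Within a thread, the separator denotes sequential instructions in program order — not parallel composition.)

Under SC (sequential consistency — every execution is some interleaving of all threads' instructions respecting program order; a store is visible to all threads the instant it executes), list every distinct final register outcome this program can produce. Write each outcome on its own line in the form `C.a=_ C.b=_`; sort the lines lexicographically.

C.a=0 C.b=0
C.a=0 C.b=1
C.a=0 C.b=2
C.a=1 C.b=1
C.a=1 C.b=2
C.a=2 C.b=0
C.a=2 C.b=1
C.a=2 C.b=2

outcome vector order: (C.a,C.b)
|SC outcomes| = 8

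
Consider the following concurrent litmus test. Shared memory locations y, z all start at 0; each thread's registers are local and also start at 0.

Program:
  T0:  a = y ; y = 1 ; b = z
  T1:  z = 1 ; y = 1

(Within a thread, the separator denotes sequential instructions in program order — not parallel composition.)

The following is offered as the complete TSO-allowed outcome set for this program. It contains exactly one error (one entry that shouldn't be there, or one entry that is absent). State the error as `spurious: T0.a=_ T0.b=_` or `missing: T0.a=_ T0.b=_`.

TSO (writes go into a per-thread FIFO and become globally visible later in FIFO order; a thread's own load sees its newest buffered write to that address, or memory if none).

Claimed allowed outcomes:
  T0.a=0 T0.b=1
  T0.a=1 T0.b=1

outcome vector order: (T0.a,T0.b)
TSO (3): 0/0; 0/1; 1/1
TSO∖claimed = {0/0}

missing: T0.a=0 T0.b=0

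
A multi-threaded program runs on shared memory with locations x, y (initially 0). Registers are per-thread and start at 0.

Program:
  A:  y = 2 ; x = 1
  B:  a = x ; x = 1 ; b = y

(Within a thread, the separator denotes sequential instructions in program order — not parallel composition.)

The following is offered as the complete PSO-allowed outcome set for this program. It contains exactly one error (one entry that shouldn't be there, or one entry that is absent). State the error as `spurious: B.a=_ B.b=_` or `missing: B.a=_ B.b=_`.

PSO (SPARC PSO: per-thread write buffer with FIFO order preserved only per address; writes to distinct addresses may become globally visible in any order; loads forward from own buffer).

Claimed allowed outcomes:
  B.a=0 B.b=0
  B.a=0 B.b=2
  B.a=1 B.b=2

missing: B.a=1 B.b=0

outcome vector order: (B.a,B.b)
PSO: 4 outcomes — {<0 0>, <0 2>, <1 0>, <1 2>}
PSO∖claimed = {<1 0>}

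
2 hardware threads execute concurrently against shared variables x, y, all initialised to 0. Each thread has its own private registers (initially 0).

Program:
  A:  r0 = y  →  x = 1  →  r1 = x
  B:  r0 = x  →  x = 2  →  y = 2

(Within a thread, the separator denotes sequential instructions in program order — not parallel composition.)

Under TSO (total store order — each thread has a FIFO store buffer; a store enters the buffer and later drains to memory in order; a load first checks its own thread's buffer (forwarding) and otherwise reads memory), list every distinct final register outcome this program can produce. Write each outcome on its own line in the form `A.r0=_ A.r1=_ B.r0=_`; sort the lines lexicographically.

outcome vector order: (A.r0,A.r1,B.r0)
|TSO outcomes| = 5

A.r0=0 A.r1=1 B.r0=0
A.r0=0 A.r1=1 B.r0=1
A.r0=0 A.r1=2 B.r0=0
A.r0=0 A.r1=2 B.r0=1
A.r0=2 A.r1=1 B.r0=0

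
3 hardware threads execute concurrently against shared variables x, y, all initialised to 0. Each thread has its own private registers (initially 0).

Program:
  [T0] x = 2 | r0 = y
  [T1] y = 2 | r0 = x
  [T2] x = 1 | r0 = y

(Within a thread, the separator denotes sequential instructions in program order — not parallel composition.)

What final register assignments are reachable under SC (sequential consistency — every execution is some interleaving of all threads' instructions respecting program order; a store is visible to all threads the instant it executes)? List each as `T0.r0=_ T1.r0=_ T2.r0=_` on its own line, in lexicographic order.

outcome vector order: (T0.r0,T1.r0,T2.r0)
|SC outcomes| = 9

T0.r0=0 T1.r0=1 T2.r0=0
T0.r0=0 T1.r0=1 T2.r0=2
T0.r0=0 T1.r0=2 T2.r0=0
T0.r0=0 T1.r0=2 T2.r0=2
T0.r0=2 T1.r0=0 T2.r0=2
T0.r0=2 T1.r0=1 T2.r0=0
T0.r0=2 T1.r0=1 T2.r0=2
T0.r0=2 T1.r0=2 T2.r0=0
T0.r0=2 T1.r0=2 T2.r0=2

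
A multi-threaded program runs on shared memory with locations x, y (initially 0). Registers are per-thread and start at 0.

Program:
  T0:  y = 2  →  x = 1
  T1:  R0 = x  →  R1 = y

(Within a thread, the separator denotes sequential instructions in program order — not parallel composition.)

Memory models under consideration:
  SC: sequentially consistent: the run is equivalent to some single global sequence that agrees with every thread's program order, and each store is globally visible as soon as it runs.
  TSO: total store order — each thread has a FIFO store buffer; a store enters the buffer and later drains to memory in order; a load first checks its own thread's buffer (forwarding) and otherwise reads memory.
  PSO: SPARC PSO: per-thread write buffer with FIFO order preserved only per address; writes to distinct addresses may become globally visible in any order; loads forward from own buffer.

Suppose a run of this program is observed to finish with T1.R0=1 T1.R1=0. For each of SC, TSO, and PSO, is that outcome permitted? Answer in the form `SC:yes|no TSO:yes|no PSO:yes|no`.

SC:no TSO:no PSO:yes

outcome vector order: (T1.R0,T1.R1)
[SC] allowed = {0/0, 0/2, 1/2}
[TSO] allowed = {0/0, 0/2, 1/2}
[PSO] allowed = {0/0, 0/2, 1/0, 1/2}
target 1/0 ∈ {PSO}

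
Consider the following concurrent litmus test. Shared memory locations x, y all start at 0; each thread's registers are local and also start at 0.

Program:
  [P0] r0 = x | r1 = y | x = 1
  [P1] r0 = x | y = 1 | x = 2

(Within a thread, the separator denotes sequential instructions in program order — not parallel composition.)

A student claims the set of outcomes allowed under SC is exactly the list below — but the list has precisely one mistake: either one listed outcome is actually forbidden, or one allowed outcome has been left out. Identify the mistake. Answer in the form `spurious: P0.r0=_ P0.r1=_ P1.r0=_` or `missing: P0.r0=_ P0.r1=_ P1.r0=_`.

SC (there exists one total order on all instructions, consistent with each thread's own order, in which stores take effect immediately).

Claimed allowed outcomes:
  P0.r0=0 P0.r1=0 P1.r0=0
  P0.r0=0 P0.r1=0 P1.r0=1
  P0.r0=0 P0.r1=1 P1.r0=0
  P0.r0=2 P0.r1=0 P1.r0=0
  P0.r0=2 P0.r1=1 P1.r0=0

spurious: P0.r0=2 P0.r1=0 P1.r0=0

outcome vector order: (P0.r0,P0.r1,P1.r0)
[SC] allowed = {0/0/0 0/0/1 0/1/0 2/1/0}
claimed∖SC = {2/0/0}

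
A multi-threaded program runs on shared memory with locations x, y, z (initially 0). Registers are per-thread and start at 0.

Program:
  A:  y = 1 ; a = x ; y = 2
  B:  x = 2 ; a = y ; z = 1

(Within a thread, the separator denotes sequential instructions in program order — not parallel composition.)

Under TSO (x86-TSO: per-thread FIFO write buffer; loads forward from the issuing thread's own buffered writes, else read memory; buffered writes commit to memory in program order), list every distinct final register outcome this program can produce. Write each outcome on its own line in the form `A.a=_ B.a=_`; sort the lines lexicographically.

A.a=0 B.a=0
A.a=0 B.a=1
A.a=0 B.a=2
A.a=2 B.a=0
A.a=2 B.a=1
A.a=2 B.a=2

outcome vector order: (A.a,B.a)
|TSO outcomes| = 6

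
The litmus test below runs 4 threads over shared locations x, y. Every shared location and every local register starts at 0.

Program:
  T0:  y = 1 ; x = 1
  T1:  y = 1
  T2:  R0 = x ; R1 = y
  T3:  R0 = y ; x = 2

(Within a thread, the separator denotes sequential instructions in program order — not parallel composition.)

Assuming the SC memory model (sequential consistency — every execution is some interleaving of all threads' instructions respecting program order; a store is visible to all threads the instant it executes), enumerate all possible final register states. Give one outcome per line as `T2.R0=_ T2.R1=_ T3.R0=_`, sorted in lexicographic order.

outcome vector order: (T2.R0,T2.R1,T3.R0)
|SC outcomes| = 9

T2.R0=0 T2.R1=0 T3.R0=0
T2.R0=0 T2.R1=0 T3.R0=1
T2.R0=0 T2.R1=1 T3.R0=0
T2.R0=0 T2.R1=1 T3.R0=1
T2.R0=1 T2.R1=1 T3.R0=0
T2.R0=1 T2.R1=1 T3.R0=1
T2.R0=2 T2.R1=0 T3.R0=0
T2.R0=2 T2.R1=1 T3.R0=0
T2.R0=2 T2.R1=1 T3.R0=1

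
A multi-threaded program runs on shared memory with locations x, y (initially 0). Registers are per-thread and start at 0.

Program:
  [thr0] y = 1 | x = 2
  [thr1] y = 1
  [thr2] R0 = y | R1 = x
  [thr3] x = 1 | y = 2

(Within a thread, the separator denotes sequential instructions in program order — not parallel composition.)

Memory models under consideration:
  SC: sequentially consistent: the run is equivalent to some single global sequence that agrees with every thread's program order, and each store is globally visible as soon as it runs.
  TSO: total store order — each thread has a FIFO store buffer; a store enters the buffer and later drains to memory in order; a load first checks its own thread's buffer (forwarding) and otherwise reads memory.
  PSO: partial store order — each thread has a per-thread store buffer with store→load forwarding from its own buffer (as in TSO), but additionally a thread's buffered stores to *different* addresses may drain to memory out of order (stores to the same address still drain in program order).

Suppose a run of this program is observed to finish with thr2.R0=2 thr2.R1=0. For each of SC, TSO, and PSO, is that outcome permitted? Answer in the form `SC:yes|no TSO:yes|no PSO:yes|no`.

outcome vector order: (thr2.R0,thr2.R1)
SC (8): (0,0) (0,1) (0,2) (1,0) (1,1) (1,2) (2,1) (2,2)
TSO (8): (0,0) (0,1) (0,2) (1,0) (1,1) (1,2) (2,1) (2,2)
PSO (9): (0,0) (0,1) (0,2) (1,0) (1,1) (1,2) (2,0) (2,1) (2,2)
target (2,0) ∈ {PSO}

SC:no TSO:no PSO:yes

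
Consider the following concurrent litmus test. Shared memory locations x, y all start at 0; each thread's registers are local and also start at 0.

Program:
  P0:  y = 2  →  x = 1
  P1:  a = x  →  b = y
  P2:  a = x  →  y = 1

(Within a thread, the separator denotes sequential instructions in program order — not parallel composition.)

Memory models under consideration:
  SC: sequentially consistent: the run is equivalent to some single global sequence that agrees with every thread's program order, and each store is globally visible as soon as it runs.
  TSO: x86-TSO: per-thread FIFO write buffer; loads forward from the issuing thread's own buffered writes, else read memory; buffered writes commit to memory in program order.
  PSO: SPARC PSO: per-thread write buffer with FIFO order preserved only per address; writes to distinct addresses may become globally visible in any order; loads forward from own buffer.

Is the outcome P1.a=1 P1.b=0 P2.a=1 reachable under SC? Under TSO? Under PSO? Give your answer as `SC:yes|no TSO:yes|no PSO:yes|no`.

outcome vector order: (P1.a,P1.b,P2.a)
[SC] allowed = {000 001 010 011 020 021 110 111 120 121}
[TSO] allowed = {000 001 010 011 020 021 110 111 120 121}
[PSO] allowed = {000 001 010 011 020 021 100 101 110 111 120 121}
target 101 ∈ {PSO}

SC:no TSO:no PSO:yes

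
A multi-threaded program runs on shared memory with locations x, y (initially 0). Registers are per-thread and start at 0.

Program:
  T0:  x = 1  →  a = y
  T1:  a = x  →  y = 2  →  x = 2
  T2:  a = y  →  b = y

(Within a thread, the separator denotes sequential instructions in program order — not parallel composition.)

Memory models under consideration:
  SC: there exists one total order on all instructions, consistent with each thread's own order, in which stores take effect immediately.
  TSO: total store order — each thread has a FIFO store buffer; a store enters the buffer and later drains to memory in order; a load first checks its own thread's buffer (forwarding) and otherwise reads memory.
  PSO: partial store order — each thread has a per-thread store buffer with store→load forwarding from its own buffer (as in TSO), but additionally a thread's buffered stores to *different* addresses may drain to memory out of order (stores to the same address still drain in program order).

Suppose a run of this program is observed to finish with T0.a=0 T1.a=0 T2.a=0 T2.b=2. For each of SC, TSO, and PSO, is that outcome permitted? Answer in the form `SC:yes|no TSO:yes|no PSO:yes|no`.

outcome vector order: (T0.a,T1.a,T2.a,T2.b)
SC: 12 outcomes — {0/0/0/0; 0/0/0/2; 0/0/2/2; 0/1/0/0; 0/1/0/2; 0/1/2/2; 2/0/0/0; 2/0/0/2; 2/0/2/2; 2/1/0/0; 2/1/0/2; 2/1/2/2}
TSO: 12 outcomes — {0/0/0/0; 0/0/0/2; 0/0/2/2; 0/1/0/0; 0/1/0/2; 0/1/2/2; 2/0/0/0; 2/0/0/2; 2/0/2/2; 2/1/0/0; 2/1/0/2; 2/1/2/2}
PSO: 12 outcomes — {0/0/0/0; 0/0/0/2; 0/0/2/2; 0/1/0/0; 0/1/0/2; 0/1/2/2; 2/0/0/0; 2/0/0/2; 2/0/2/2; 2/1/0/0; 2/1/0/2; 2/1/2/2}
target 0/0/0/2 ∈ {SC,TSO,PSO}

SC:yes TSO:yes PSO:yes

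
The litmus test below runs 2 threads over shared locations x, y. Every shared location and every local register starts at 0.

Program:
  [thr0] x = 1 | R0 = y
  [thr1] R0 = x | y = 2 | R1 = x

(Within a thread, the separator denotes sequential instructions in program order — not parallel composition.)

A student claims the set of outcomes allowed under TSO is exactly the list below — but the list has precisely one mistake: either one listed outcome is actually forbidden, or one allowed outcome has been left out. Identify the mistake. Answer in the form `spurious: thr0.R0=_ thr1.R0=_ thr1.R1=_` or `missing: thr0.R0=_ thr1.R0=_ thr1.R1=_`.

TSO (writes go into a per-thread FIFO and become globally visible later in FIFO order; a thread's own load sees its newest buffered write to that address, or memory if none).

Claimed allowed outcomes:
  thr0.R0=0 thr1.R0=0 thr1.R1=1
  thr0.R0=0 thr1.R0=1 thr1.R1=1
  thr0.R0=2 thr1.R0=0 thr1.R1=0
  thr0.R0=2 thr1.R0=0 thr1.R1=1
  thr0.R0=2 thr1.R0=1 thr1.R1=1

missing: thr0.R0=0 thr1.R0=0 thr1.R1=0

outcome vector order: (thr0.R0,thr1.R0,thr1.R1)
under TSO → (0,0,0); (0,0,1); (0,1,1); (2,0,0); (2,0,1); (2,1,1)
TSO∖claimed = {(0,0,0)}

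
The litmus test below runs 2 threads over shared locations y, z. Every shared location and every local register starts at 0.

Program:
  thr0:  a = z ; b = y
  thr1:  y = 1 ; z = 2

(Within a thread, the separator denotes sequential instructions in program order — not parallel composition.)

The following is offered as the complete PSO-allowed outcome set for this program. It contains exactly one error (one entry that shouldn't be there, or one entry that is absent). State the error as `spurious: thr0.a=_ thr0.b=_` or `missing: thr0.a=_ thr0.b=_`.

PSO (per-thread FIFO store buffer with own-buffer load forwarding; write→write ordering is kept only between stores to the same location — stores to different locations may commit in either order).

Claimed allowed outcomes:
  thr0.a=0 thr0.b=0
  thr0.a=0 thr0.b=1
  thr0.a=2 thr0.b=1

outcome vector order: (thr0.a,thr0.b)
[PSO] allowed = {0/0; 0/1; 2/0; 2/1}
PSO∖claimed = {2/0}

missing: thr0.a=2 thr0.b=0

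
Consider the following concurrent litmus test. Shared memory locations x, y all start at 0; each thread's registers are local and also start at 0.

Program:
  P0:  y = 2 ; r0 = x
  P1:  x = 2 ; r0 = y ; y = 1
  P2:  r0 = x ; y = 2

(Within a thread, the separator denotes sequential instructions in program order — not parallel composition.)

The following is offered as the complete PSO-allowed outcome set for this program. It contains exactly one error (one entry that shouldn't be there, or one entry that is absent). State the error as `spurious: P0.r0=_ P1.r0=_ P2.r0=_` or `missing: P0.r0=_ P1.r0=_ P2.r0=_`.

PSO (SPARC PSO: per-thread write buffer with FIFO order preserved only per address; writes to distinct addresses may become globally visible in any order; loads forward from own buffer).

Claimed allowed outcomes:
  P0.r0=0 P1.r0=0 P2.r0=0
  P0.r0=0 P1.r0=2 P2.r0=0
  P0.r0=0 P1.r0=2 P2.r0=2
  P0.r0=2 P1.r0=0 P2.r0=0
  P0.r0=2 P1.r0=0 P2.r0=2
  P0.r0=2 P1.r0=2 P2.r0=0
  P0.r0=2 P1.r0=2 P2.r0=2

outcome vector order: (P0.r0,P1.r0,P2.r0)
[PSO] allowed = {0/0/0 0/0/2 0/2/0 0/2/2 2/0/0 2/0/2 2/2/0 2/2/2}
PSO∖claimed = {0/0/2}

missing: P0.r0=0 P1.r0=0 P2.r0=2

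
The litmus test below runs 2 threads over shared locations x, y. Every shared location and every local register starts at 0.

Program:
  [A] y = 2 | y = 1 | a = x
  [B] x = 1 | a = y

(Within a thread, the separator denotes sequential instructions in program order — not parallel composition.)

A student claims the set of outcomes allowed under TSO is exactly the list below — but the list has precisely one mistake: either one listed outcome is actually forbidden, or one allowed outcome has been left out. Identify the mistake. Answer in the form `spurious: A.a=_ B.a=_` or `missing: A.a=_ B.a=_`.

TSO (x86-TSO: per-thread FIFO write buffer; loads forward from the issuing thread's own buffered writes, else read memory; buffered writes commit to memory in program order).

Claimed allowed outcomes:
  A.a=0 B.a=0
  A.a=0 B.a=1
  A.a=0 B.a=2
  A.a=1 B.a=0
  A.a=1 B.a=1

missing: A.a=1 B.a=2

outcome vector order: (A.a,B.a)
TSO: 6 outcomes — {(0,0) (0,1) (0,2) (1,0) (1,1) (1,2)}
TSO∖claimed = {(1,2)}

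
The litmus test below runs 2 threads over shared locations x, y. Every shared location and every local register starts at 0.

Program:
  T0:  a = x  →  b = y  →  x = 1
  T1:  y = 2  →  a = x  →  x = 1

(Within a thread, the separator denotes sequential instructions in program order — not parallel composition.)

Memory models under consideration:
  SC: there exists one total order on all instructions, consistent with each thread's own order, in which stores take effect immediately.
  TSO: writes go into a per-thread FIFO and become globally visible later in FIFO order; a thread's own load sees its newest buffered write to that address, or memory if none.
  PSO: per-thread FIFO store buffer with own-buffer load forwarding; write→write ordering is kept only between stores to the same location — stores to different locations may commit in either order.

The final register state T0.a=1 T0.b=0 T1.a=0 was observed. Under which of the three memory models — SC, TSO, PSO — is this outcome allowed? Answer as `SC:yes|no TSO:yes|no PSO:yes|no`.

outcome vector order: (T0.a,T0.b,T1.a)
under SC → (0,0,0), (0,0,1), (0,2,0), (0,2,1), (1,2,0)
under TSO → (0,0,0), (0,0,1), (0,2,0), (0,2,1), (1,2,0)
under PSO → (0,0,0), (0,0,1), (0,2,0), (0,2,1), (1,0,0), (1,2,0)
target (1,0,0) ∈ {PSO}

SC:no TSO:no PSO:yes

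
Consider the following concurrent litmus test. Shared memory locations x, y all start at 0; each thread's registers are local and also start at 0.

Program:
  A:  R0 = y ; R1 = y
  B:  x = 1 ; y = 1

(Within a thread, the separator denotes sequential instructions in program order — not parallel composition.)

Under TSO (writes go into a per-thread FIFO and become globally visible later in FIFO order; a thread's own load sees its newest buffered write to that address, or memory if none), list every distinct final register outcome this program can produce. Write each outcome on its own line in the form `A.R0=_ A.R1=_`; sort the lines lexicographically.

outcome vector order: (A.R0,A.R1)
|TSO outcomes| = 3

A.R0=0 A.R1=0
A.R0=0 A.R1=1
A.R0=1 A.R1=1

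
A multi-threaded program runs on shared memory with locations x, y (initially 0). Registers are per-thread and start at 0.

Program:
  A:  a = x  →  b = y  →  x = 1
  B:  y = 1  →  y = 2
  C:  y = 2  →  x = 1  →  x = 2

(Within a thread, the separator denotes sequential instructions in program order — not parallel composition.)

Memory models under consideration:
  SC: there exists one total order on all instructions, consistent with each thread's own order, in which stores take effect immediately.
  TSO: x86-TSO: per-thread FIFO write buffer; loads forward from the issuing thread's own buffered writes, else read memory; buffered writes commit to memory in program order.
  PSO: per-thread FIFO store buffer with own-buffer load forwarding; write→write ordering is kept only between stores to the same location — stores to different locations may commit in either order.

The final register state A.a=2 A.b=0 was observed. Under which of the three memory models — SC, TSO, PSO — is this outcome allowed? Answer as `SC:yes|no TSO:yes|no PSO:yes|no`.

outcome vector order: (A.a,A.b)
SC (7): <0 0> <0 1> <0 2> <1 1> <1 2> <2 1> <2 2>
TSO (7): <0 0> <0 1> <0 2> <1 1> <1 2> <2 1> <2 2>
PSO (9): <0 0> <0 1> <0 2> <1 0> <1 1> <1 2> <2 0> <2 1> <2 2>
target <2 0> ∈ {PSO}

SC:no TSO:no PSO:yes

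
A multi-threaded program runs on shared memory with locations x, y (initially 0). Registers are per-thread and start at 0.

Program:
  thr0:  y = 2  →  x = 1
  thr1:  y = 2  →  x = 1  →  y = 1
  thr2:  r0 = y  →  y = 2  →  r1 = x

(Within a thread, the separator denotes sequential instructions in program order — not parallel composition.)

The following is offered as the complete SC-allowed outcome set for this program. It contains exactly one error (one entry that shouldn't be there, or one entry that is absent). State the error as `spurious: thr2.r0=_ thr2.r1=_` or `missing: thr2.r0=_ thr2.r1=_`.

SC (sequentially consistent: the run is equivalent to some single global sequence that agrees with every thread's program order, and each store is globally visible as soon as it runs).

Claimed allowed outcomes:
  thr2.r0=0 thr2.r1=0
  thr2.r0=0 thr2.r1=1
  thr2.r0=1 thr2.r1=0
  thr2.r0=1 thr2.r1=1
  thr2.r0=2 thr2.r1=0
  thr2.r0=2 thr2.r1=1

outcome vector order: (thr2.r0,thr2.r1)
SC: 5 outcomes — {(0,0); (0,1); (1,1); (2,0); (2,1)}
claimed∖SC = {(1,0)}

spurious: thr2.r0=1 thr2.r1=0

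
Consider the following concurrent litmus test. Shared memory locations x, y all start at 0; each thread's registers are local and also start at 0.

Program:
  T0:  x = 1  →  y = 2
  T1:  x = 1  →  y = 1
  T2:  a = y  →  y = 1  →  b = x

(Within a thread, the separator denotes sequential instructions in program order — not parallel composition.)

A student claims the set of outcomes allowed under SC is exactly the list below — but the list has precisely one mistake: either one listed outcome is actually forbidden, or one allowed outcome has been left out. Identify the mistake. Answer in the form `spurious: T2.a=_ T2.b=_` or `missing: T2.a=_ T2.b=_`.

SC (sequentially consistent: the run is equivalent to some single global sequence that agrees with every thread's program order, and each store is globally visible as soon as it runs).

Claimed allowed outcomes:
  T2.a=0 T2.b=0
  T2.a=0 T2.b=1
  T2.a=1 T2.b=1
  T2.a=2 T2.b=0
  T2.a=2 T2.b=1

spurious: T2.a=2 T2.b=0

outcome vector order: (T2.a,T2.b)
SC: 4 outcomes — {00, 01, 11, 21}
claimed∖SC = {20}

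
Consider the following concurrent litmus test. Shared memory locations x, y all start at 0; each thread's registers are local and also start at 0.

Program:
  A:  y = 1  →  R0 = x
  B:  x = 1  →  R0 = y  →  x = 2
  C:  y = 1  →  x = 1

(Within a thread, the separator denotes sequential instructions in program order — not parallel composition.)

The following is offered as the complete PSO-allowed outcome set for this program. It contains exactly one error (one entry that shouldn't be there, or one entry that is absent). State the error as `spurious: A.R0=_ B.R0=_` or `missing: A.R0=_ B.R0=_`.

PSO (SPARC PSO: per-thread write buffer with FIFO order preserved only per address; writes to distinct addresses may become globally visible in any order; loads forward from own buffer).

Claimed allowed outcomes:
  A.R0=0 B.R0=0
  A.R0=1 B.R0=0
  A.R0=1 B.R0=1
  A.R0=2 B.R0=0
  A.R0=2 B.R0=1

outcome vector order: (A.R0,B.R0)
[PSO] allowed = {(0,0) (0,1) (1,0) (1,1) (2,0) (2,1)}
PSO∖claimed = {(0,1)}

missing: A.R0=0 B.R0=1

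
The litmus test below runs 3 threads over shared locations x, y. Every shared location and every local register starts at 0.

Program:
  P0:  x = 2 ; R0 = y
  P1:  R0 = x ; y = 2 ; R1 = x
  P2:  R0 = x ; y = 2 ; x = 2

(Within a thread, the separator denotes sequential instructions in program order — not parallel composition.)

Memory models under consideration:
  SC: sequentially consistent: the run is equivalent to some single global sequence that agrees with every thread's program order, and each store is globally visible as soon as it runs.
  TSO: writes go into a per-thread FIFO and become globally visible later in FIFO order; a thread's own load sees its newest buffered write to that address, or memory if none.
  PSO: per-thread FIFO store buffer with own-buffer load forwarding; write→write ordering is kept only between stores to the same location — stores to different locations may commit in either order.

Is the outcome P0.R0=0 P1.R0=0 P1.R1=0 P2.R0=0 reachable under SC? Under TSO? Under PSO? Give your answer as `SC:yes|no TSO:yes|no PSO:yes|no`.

SC:no TSO:yes PSO:yes

outcome vector order: (P0.R0,P1.R0,P1.R1,P2.R0)
SC (10): 0/0/2/0 0/0/2/2 0/2/2/0 0/2/2/2 2/0/0/0 2/0/0/2 2/0/2/0 2/0/2/2 2/2/2/0 2/2/2/2
TSO (12): 0/0/0/0 0/0/0/2 0/0/2/0 0/0/2/2 0/2/2/0 0/2/2/2 2/0/0/0 2/0/0/2 2/0/2/0 2/0/2/2 2/2/2/0 2/2/2/2
PSO (12): 0/0/0/0 0/0/0/2 0/0/2/0 0/0/2/2 0/2/2/0 0/2/2/2 2/0/0/0 2/0/0/2 2/0/2/0 2/0/2/2 2/2/2/0 2/2/2/2
target 0/0/0/0 ∈ {TSO,PSO}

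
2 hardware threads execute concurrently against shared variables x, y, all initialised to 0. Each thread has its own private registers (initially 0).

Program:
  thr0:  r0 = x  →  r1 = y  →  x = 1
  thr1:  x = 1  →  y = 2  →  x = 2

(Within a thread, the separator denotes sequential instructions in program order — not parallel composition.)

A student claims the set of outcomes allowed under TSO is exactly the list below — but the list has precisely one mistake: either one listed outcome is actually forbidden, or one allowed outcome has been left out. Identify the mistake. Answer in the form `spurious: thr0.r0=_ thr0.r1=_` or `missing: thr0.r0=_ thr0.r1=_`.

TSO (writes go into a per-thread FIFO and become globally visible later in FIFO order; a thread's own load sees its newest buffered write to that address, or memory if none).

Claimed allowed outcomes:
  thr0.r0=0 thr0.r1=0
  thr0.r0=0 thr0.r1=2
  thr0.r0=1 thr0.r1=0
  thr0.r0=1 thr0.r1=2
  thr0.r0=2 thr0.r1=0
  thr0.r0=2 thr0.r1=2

spurious: thr0.r0=2 thr0.r1=0

outcome vector order: (thr0.r0,thr0.r1)
TSO: 5 outcomes — {<0 0> <0 2> <1 0> <1 2> <2 2>}
claimed∖TSO = {<2 0>}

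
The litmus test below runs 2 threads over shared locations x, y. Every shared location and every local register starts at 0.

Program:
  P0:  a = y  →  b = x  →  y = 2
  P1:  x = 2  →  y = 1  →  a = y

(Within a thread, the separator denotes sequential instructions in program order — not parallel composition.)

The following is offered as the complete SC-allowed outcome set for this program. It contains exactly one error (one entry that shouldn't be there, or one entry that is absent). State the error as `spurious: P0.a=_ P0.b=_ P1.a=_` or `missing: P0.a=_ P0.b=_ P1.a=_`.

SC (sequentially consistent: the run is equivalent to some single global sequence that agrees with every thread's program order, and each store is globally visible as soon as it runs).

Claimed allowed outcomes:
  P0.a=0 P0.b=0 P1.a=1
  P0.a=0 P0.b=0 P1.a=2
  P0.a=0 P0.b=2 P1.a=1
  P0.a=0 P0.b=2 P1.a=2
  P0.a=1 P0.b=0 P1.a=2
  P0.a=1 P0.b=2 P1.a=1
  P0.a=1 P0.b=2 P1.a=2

outcome vector order: (P0.a,P0.b,P1.a)
under SC → (0,0,1), (0,0,2), (0,2,1), (0,2,2), (1,2,1), (1,2,2)
claimed∖SC = {(1,0,2)}

spurious: P0.a=1 P0.b=0 P1.a=2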